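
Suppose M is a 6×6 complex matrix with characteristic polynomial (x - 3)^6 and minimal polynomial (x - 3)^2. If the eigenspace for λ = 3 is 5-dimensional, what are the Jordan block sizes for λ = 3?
Block sizes for λ = 3: [2, 1, 1, 1, 1]

Step 1 — from the characteristic polynomial, algebraic multiplicity of λ = 3 is 6. From dim ker(M − (3)·I) = 5, there are exactly 5 Jordan blocks for λ = 3.
Step 2 — from the minimal polynomial, the factor (x − 3)^2 tells us the largest block for λ = 3 has size 2.
Step 3 — with total size 6, 5 blocks, and largest block 2, the block sizes (in nonincreasing order) are [2, 1, 1, 1, 1].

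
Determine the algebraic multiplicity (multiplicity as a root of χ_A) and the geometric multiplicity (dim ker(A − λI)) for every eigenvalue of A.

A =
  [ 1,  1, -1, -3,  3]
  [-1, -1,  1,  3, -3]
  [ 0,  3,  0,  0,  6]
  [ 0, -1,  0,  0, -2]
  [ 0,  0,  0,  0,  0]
λ = 0: alg = 5, geom = 3

Step 1 — factor the characteristic polynomial to read off the algebraic multiplicities:
  χ_A(x) = x^5

Step 2 — compute geometric multiplicities via the rank-nullity identity g(λ) = n − rank(A − λI):
  rank(A − (0)·I) = 2, so dim ker(A − (0)·I) = n − 2 = 3

Summary:
  λ = 0: algebraic multiplicity = 5, geometric multiplicity = 3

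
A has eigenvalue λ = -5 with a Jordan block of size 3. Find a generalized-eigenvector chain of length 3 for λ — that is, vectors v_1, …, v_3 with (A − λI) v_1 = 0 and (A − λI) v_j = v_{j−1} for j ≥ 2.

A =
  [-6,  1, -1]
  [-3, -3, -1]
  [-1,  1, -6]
A Jordan chain for λ = -5 of length 3:
v_1 = (-1, -2, -1)ᵀ
v_2 = (-1, -3, -1)ᵀ
v_3 = (1, 0, 0)ᵀ

Let N = A − (-5)·I. We want v_3 with N^3 v_3 = 0 but N^2 v_3 ≠ 0; then v_{j-1} := N · v_j for j = 3, …, 2.

Pick v_3 = (1, 0, 0)ᵀ.
Then v_2 = N · v_3 = (-1, -3, -1)ᵀ.
Then v_1 = N · v_2 = (-1, -2, -1)ᵀ.

Sanity check: (A − (-5)·I) v_1 = (0, 0, 0)ᵀ = 0. ✓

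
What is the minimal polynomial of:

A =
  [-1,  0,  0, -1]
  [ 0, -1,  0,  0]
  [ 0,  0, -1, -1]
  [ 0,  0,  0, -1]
x^2 + 2*x + 1

The characteristic polynomial is χ_A(x) = (x + 1)^4, so the eigenvalues are known. The minimal polynomial is
  m_A(x) = Π_λ (x − λ)^{k_λ}
where k_λ is the size of the *largest* Jordan block for λ (equivalently, the smallest k with (A − λI)^k v = 0 for every generalised eigenvector v of λ).

  λ = -1: largest Jordan block has size 2, contributing (x + 1)^2

So m_A(x) = (x + 1)^2 = x^2 + 2*x + 1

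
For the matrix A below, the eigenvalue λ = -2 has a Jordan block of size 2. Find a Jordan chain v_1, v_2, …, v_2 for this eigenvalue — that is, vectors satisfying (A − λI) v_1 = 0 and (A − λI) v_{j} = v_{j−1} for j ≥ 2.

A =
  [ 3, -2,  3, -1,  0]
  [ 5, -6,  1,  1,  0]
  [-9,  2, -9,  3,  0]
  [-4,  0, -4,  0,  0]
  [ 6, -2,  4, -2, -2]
A Jordan chain for λ = -2 of length 2:
v_1 = (-1, -1, 1, 0, -2)ᵀ
v_2 = (1, 2, 0, 2, 0)ᵀ

Let N = A − (-2)·I. We want v_2 with N^2 v_2 = 0 but N^1 v_2 ≠ 0; then v_{j-1} := N · v_j for j = 2, …, 2.

Pick v_2 = (1, 2, 0, 2, 0)ᵀ.
Then v_1 = N · v_2 = (-1, -1, 1, 0, -2)ᵀ.

Sanity check: (A − (-2)·I) v_1 = (0, 0, 0, 0, 0)ᵀ = 0. ✓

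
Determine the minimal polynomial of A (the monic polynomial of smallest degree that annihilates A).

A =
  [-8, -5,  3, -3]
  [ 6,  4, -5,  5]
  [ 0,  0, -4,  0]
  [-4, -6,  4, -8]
x^3 + 12*x^2 + 48*x + 64

The characteristic polynomial is χ_A(x) = (x + 4)^4, so the eigenvalues are known. The minimal polynomial is
  m_A(x) = Π_λ (x − λ)^{k_λ}
where k_λ is the size of the *largest* Jordan block for λ (equivalently, the smallest k with (A − λI)^k v = 0 for every generalised eigenvector v of λ).

  λ = -4: largest Jordan block has size 3, contributing (x + 4)^3

So m_A(x) = (x + 4)^3 = x^3 + 12*x^2 + 48*x + 64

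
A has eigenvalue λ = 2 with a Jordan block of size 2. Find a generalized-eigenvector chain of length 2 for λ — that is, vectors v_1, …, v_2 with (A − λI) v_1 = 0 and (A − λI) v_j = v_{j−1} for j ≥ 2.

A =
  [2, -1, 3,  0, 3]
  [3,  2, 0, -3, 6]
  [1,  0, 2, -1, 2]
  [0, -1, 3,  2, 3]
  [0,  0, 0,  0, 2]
A Jordan chain for λ = 2 of length 2:
v_1 = (0, 3, 1, 0, 0)ᵀ
v_2 = (1, 0, 0, 0, 0)ᵀ

Let N = A − (2)·I. We want v_2 with N^2 v_2 = 0 but N^1 v_2 ≠ 0; then v_{j-1} := N · v_j for j = 2, …, 2.

Pick v_2 = (1, 0, 0, 0, 0)ᵀ.
Then v_1 = N · v_2 = (0, 3, 1, 0, 0)ᵀ.

Sanity check: (A − (2)·I) v_1 = (0, 0, 0, 0, 0)ᵀ = 0. ✓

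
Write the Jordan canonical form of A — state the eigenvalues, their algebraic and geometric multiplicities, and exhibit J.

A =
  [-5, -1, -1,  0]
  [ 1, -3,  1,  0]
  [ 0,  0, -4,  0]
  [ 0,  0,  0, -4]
J_2(-4) ⊕ J_1(-4) ⊕ J_1(-4)

The characteristic polynomial is
  det(x·I − A) = x^4 + 16*x^3 + 96*x^2 + 256*x + 256 = (x + 4)^4

Eigenvalues and multiplicities (the geometric multiplicity of λ is n − rank(A − λI), which equals the number of Jordan blocks for λ):
  λ = -4: algebraic multiplicity = 4, geometric multiplicity = 3

Determining the block sizes for each eigenvalue:
  λ = -4: 3 blocks summing to 4 forces exactly one block of size 2 and the rest size 1 → block sizes [2, 1, 1]

Assembling the blocks gives a Jordan form
J =
  [-4,  1,  0,  0]
  [ 0, -4,  0,  0]
  [ 0,  0, -4,  0]
  [ 0,  0,  0, -4]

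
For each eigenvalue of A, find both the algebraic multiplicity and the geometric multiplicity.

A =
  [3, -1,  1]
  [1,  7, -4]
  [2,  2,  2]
λ = 4: alg = 3, geom = 1

Step 1 — factor the characteristic polynomial to read off the algebraic multiplicities:
  χ_A(x) = (x - 4)^3

Step 2 — compute geometric multiplicities via the rank-nullity identity g(λ) = n − rank(A − λI):
  rank(A − (4)·I) = 2, so dim ker(A − (4)·I) = n − 2 = 1

Summary:
  λ = 4: algebraic multiplicity = 3, geometric multiplicity = 1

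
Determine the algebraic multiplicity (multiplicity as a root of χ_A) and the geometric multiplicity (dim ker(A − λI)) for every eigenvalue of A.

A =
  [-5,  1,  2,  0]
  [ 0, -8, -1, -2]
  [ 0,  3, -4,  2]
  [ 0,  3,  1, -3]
λ = -5: alg = 4, geom = 2

Step 1 — factor the characteristic polynomial to read off the algebraic multiplicities:
  χ_A(x) = (x + 5)^4

Step 2 — compute geometric multiplicities via the rank-nullity identity g(λ) = n − rank(A − λI):
  rank(A − (-5)·I) = 2, so dim ker(A − (-5)·I) = n − 2 = 2

Summary:
  λ = -5: algebraic multiplicity = 4, geometric multiplicity = 2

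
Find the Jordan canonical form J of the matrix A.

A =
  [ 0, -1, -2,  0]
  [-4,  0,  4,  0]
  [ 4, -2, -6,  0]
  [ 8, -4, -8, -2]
J_2(-2) ⊕ J_1(-2) ⊕ J_1(-2)

The characteristic polynomial is
  det(x·I − A) = x^4 + 8*x^3 + 24*x^2 + 32*x + 16 = (x + 2)^4

Eigenvalues and multiplicities (the geometric multiplicity of λ is n − rank(A − λI), which equals the number of Jordan blocks for λ):
  λ = -2: algebraic multiplicity = 4, geometric multiplicity = 3

Determining the block sizes for each eigenvalue:
  λ = -2: 3 blocks summing to 4 forces exactly one block of size 2 and the rest size 1 → block sizes [2, 1, 1]

Assembling the blocks gives a Jordan form
J =
  [-2,  1,  0,  0]
  [ 0, -2,  0,  0]
  [ 0,  0, -2,  0]
  [ 0,  0,  0, -2]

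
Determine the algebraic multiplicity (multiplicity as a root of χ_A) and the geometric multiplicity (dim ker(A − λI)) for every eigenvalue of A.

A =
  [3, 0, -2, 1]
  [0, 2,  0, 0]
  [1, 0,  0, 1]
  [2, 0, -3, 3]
λ = 2: alg = 4, geom = 2

Step 1 — factor the characteristic polynomial to read off the algebraic multiplicities:
  χ_A(x) = (x - 2)^4

Step 2 — compute geometric multiplicities via the rank-nullity identity g(λ) = n − rank(A − λI):
  rank(A − (2)·I) = 2, so dim ker(A − (2)·I) = n − 2 = 2

Summary:
  λ = 2: algebraic multiplicity = 4, geometric multiplicity = 2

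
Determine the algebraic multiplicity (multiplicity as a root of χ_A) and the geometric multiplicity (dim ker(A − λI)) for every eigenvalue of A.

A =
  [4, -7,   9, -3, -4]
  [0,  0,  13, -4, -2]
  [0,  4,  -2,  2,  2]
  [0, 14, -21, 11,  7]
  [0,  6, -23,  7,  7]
λ = 4: alg = 5, geom = 2

Step 1 — factor the characteristic polynomial to read off the algebraic multiplicities:
  χ_A(x) = (x - 4)^5

Step 2 — compute geometric multiplicities via the rank-nullity identity g(λ) = n − rank(A − λI):
  rank(A − (4)·I) = 3, so dim ker(A − (4)·I) = n − 3 = 2

Summary:
  λ = 4: algebraic multiplicity = 5, geometric multiplicity = 2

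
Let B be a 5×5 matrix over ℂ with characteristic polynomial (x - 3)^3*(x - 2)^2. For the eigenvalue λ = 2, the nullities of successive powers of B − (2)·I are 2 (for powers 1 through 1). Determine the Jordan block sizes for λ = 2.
Block sizes for λ = 2: [1, 1]

From the dimensions of kernels of powers, the number of Jordan blocks of size at least j is d_j − d_{j−1} where d_j = dim ker(N^j) (with d_0 = 0). Computing the differences gives [2].
The number of blocks of size exactly k is (#blocks of size ≥ k) − (#blocks of size ≥ k + 1), so the partition is: 2 block(s) of size 1.
In nonincreasing order the block sizes are [1, 1].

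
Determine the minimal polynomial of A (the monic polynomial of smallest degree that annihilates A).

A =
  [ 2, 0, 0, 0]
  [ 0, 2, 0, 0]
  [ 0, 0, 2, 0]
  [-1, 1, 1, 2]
x^2 - 4*x + 4

The characteristic polynomial is χ_A(x) = (x - 2)^4, so the eigenvalues are known. The minimal polynomial is
  m_A(x) = Π_λ (x − λ)^{k_λ}
where k_λ is the size of the *largest* Jordan block for λ (equivalently, the smallest k with (A − λI)^k v = 0 for every generalised eigenvector v of λ).

  λ = 2: largest Jordan block has size 2, contributing (x − 2)^2

So m_A(x) = (x - 2)^2 = x^2 - 4*x + 4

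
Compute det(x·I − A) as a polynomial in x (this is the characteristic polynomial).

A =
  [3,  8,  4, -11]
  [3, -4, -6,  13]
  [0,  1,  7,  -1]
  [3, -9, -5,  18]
x^4 - 24*x^3 + 216*x^2 - 864*x + 1296

Expanding det(x·I − A) (e.g. by cofactor expansion or by noting that A is similar to its Jordan form J, which has the same characteristic polynomial as A) gives
  χ_A(x) = x^4 - 24*x^3 + 216*x^2 - 864*x + 1296
which factors as (x - 6)^4. The eigenvalues (with algebraic multiplicities) are λ = 6 with multiplicity 4.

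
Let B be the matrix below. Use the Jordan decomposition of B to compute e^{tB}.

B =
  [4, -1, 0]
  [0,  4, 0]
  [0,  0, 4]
e^{tB} =
  [exp(4*t), -t*exp(4*t), 0]
  [0, exp(4*t), 0]
  [0, 0, exp(4*t)]

Strategy: write B = P · J · P⁻¹ where J is a Jordan canonical form, so e^{tB} = P · e^{tJ} · P⁻¹, and e^{tJ} can be computed block-by-block.

B has Jordan form
J =
  [4, 1, 0]
  [0, 4, 0]
  [0, 0, 4]
(up to reordering of blocks).

Per-block formulas:
  For a 1×1 block at λ = 4: exp(t · [4]) = [e^(4t)].
  For a 2×2 Jordan block J_2(4): exp(t · J_2(4)) = e^(4t)·(I + t·N), where N is the 2×2 nilpotent shift.

After assembling e^{tJ} and conjugating by P, we get:

e^{tB} =
  [exp(4*t), -t*exp(4*t), 0]
  [0, exp(4*t), 0]
  [0, 0, exp(4*t)]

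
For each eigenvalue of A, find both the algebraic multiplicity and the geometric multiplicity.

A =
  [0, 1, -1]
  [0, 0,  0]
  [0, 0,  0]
λ = 0: alg = 3, geom = 2

Step 1 — factor the characteristic polynomial to read off the algebraic multiplicities:
  χ_A(x) = x^3

Step 2 — compute geometric multiplicities via the rank-nullity identity g(λ) = n − rank(A − λI):
  rank(A − (0)·I) = 1, so dim ker(A − (0)·I) = n − 1 = 2

Summary:
  λ = 0: algebraic multiplicity = 3, geometric multiplicity = 2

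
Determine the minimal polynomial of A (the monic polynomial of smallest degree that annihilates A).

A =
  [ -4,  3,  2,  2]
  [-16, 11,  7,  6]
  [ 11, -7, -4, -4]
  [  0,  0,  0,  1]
x^3 - 3*x^2 + 3*x - 1

The characteristic polynomial is χ_A(x) = (x - 1)^4, so the eigenvalues are known. The minimal polynomial is
  m_A(x) = Π_λ (x − λ)^{k_λ}
where k_λ is the size of the *largest* Jordan block for λ (equivalently, the smallest k with (A − λI)^k v = 0 for every generalised eigenvector v of λ).

  λ = 1: largest Jordan block has size 3, contributing (x − 1)^3

So m_A(x) = (x - 1)^3 = x^3 - 3*x^2 + 3*x - 1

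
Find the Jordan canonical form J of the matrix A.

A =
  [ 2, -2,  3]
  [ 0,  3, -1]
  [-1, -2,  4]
J_3(3)

The characteristic polynomial is
  det(x·I − A) = x^3 - 9*x^2 + 27*x - 27 = (x - 3)^3

Eigenvalues and multiplicities (the geometric multiplicity of λ is n − rank(A − λI), which equals the number of Jordan blocks for λ):
  λ = 3: algebraic multiplicity = 3, geometric multiplicity = 1

Determining the block sizes for each eigenvalue:
  λ = 3: one block (gm = 1), so the single block has size am = 3 → block sizes [3]

Assembling the blocks gives a Jordan form
J =
  [3, 1, 0]
  [0, 3, 1]
  [0, 0, 3]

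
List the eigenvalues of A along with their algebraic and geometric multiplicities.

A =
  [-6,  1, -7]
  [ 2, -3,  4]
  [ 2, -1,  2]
λ = -3: alg = 1, geom = 1; λ = -2: alg = 2, geom = 1

Step 1 — factor the characteristic polynomial to read off the algebraic multiplicities:
  χ_A(x) = (x + 2)^2*(x + 3)

Step 2 — compute geometric multiplicities via the rank-nullity identity g(λ) = n − rank(A − λI):
  rank(A − (-3)·I) = 2, so dim ker(A − (-3)·I) = n − 2 = 1
  rank(A − (-2)·I) = 2, so dim ker(A − (-2)·I) = n − 2 = 1

Summary:
  λ = -3: algebraic multiplicity = 1, geometric multiplicity = 1
  λ = -2: algebraic multiplicity = 2, geometric multiplicity = 1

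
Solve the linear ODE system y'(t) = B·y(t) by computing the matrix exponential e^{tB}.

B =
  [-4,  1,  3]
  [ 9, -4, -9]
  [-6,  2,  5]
e^{tB} =
  [-3*t*exp(-t) + exp(-t), t*exp(-t), 3*t*exp(-t)]
  [9*t*exp(-t), -3*t*exp(-t) + exp(-t), -9*t*exp(-t)]
  [-6*t*exp(-t), 2*t*exp(-t), 6*t*exp(-t) + exp(-t)]

Strategy: write B = P · J · P⁻¹ where J is a Jordan canonical form, so e^{tB} = P · e^{tJ} · P⁻¹, and e^{tJ} can be computed block-by-block.

B has Jordan form
J =
  [-1,  1,  0]
  [ 0, -1,  0]
  [ 0,  0, -1]
(up to reordering of blocks).

Per-block formulas:
  For a 1×1 block at λ = -1: exp(t · [-1]) = [e^(-1t)].
  For a 2×2 Jordan block J_2(-1): exp(t · J_2(-1)) = e^(-1t)·(I + t·N), where N is the 2×2 nilpotent shift.

After assembling e^{tJ} and conjugating by P, we get:

e^{tB} =
  [-3*t*exp(-t) + exp(-t), t*exp(-t), 3*t*exp(-t)]
  [9*t*exp(-t), -3*t*exp(-t) + exp(-t), -9*t*exp(-t)]
  [-6*t*exp(-t), 2*t*exp(-t), 6*t*exp(-t) + exp(-t)]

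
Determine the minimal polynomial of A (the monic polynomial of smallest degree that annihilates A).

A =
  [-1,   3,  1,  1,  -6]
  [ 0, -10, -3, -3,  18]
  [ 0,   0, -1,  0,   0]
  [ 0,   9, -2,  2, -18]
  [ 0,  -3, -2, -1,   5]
x^3 + 3*x^2 + 3*x + 1

The characteristic polynomial is χ_A(x) = (x + 1)^5, so the eigenvalues are known. The minimal polynomial is
  m_A(x) = Π_λ (x − λ)^{k_λ}
where k_λ is the size of the *largest* Jordan block for λ (equivalently, the smallest k with (A − λI)^k v = 0 for every generalised eigenvector v of λ).

  λ = -1: largest Jordan block has size 3, contributing (x + 1)^3

So m_A(x) = (x + 1)^3 = x^3 + 3*x^2 + 3*x + 1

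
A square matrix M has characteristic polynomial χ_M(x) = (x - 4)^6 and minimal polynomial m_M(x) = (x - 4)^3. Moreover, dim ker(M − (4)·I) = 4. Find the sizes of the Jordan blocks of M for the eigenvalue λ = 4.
Block sizes for λ = 4: [3, 1, 1, 1]

Step 1 — from the characteristic polynomial, algebraic multiplicity of λ = 4 is 6. From dim ker(M − (4)·I) = 4, there are exactly 4 Jordan blocks for λ = 4.
Step 2 — from the minimal polynomial, the factor (x − 4)^3 tells us the largest block for λ = 4 has size 3.
Step 3 — with total size 6, 4 blocks, and largest block 3, the block sizes (in nonincreasing order) are [3, 1, 1, 1].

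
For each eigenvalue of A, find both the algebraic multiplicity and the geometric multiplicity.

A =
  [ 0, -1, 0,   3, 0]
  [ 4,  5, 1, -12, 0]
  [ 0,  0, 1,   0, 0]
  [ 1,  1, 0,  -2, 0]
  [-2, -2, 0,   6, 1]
λ = 1: alg = 5, geom = 3

Step 1 — factor the characteristic polynomial to read off the algebraic multiplicities:
  χ_A(x) = (x - 1)^5

Step 2 — compute geometric multiplicities via the rank-nullity identity g(λ) = n − rank(A − λI):
  rank(A − (1)·I) = 2, so dim ker(A − (1)·I) = n − 2 = 3

Summary:
  λ = 1: algebraic multiplicity = 5, geometric multiplicity = 3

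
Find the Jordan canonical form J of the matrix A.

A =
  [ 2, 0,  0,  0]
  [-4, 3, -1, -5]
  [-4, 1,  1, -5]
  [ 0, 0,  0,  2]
J_2(2) ⊕ J_1(2) ⊕ J_1(2)

The characteristic polynomial is
  det(x·I − A) = x^4 - 8*x^3 + 24*x^2 - 32*x + 16 = (x - 2)^4

Eigenvalues and multiplicities (the geometric multiplicity of λ is n − rank(A − λI), which equals the number of Jordan blocks for λ):
  λ = 2: algebraic multiplicity = 4, geometric multiplicity = 3

Determining the block sizes for each eigenvalue:
  λ = 2: 3 blocks summing to 4 forces exactly one block of size 2 and the rest size 1 → block sizes [2, 1, 1]

Assembling the blocks gives a Jordan form
J =
  [2, 1, 0, 0]
  [0, 2, 0, 0]
  [0, 0, 2, 0]
  [0, 0, 0, 2]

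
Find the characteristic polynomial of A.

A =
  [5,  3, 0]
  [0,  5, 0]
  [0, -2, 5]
x^3 - 15*x^2 + 75*x - 125

Expanding det(x·I − A) (e.g. by cofactor expansion or by noting that A is similar to its Jordan form J, which has the same characteristic polynomial as A) gives
  χ_A(x) = x^3 - 15*x^2 + 75*x - 125
which factors as (x - 5)^3. The eigenvalues (with algebraic multiplicities) are λ = 5 with multiplicity 3.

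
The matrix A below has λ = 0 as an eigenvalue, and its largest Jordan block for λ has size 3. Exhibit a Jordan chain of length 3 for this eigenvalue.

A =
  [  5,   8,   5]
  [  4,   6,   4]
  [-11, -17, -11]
A Jordan chain for λ = 0 of length 3:
v_1 = (2, 0, -2)ᵀ
v_2 = (5, 4, -11)ᵀ
v_3 = (1, 0, 0)ᵀ

Let N = A − (0)·I. We want v_3 with N^3 v_3 = 0 but N^2 v_3 ≠ 0; then v_{j-1} := N · v_j for j = 3, …, 2.

Pick v_3 = (1, 0, 0)ᵀ.
Then v_2 = N · v_3 = (5, 4, -11)ᵀ.
Then v_1 = N · v_2 = (2, 0, -2)ᵀ.

Sanity check: (A − (0)·I) v_1 = (0, 0, 0)ᵀ = 0. ✓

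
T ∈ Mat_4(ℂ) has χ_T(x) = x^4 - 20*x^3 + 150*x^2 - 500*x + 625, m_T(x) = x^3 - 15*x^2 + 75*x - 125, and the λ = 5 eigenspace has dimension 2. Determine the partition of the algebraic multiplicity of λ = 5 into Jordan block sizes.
Block sizes for λ = 5: [3, 1]

Step 1 — from the characteristic polynomial, algebraic multiplicity of λ = 5 is 4. From dim ker(T − (5)·I) = 2, there are exactly 2 Jordan blocks for λ = 5.
Step 2 — from the minimal polynomial, the factor (x − 5)^3 tells us the largest block for λ = 5 has size 3.
Step 3 — with total size 4, 2 blocks, and largest block 3, the block sizes (in nonincreasing order) are [3, 1].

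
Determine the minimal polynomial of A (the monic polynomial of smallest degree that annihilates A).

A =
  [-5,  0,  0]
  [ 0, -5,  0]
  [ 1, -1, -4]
x^2 + 9*x + 20

The characteristic polynomial is χ_A(x) = (x + 4)*(x + 5)^2, so the eigenvalues are known. The minimal polynomial is
  m_A(x) = Π_λ (x − λ)^{k_λ}
where k_λ is the size of the *largest* Jordan block for λ (equivalently, the smallest k with (A − λI)^k v = 0 for every generalised eigenvector v of λ).

  λ = -5: largest Jordan block has size 1, contributing (x + 5)
  λ = -4: largest Jordan block has size 1, contributing (x + 4)

So m_A(x) = (x + 4)*(x + 5) = x^2 + 9*x + 20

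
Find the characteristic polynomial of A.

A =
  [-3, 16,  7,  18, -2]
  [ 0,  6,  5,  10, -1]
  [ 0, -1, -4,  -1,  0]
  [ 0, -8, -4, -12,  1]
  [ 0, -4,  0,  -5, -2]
x^5 + 15*x^4 + 90*x^3 + 270*x^2 + 405*x + 243

Expanding det(x·I − A) (e.g. by cofactor expansion or by noting that A is similar to its Jordan form J, which has the same characteristic polynomial as A) gives
  χ_A(x) = x^5 + 15*x^4 + 90*x^3 + 270*x^2 + 405*x + 243
which factors as (x + 3)^5. The eigenvalues (with algebraic multiplicities) are λ = -3 with multiplicity 5.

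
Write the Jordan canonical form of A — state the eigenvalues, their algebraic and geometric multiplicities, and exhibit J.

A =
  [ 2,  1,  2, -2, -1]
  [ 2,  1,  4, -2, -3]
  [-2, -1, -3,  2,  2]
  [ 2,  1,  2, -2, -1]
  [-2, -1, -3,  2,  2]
J_3(0) ⊕ J_1(0) ⊕ J_1(0)

The characteristic polynomial is
  det(x·I − A) = x^5

Eigenvalues and multiplicities (the geometric multiplicity of λ is n − rank(A − λI), which equals the number of Jordan blocks for λ):
  λ = 0: algebraic multiplicity = 5, geometric multiplicity = 3

Determining the block sizes for each eigenvalue:
  λ = 0: with am = 5 and gm = 3, the partition is not yet determined (e.g. several partitions of 5 into 3 parts exist). Let N = A − (0)·I. Computing rank(N^1) = 2, rank(N^2) = 1, rank(N^3) = 0; the number of blocks of size ≥ j is rank(N^{j−1}) − rank(N^j), giving [3, 1, 1]. So we have 1 block(s) of size 3, 2 block(s) of size 1 → block sizes [3, 1, 1]

Assembling the blocks gives a Jordan form
J =
  [0, 1, 0, 0, 0]
  [0, 0, 1, 0, 0]
  [0, 0, 0, 0, 0]
  [0, 0, 0, 0, 0]
  [0, 0, 0, 0, 0]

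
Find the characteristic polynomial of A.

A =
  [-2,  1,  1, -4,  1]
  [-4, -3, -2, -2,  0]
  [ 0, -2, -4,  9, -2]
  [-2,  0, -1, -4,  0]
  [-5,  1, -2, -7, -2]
x^5 + 15*x^4 + 90*x^3 + 270*x^2 + 405*x + 243

Expanding det(x·I − A) (e.g. by cofactor expansion or by noting that A is similar to its Jordan form J, which has the same characteristic polynomial as A) gives
  χ_A(x) = x^5 + 15*x^4 + 90*x^3 + 270*x^2 + 405*x + 243
which factors as (x + 3)^5. The eigenvalues (with algebraic multiplicities) are λ = -3 with multiplicity 5.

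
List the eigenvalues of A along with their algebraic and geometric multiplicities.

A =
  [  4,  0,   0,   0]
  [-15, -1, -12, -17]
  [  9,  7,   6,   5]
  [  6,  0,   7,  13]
λ = 4: alg = 1, geom = 1; λ = 6: alg = 3, geom = 1

Step 1 — factor the characteristic polynomial to read off the algebraic multiplicities:
  χ_A(x) = (x - 6)^3*(x - 4)

Step 2 — compute geometric multiplicities via the rank-nullity identity g(λ) = n − rank(A − λI):
  rank(A − (4)·I) = 3, so dim ker(A − (4)·I) = n − 3 = 1
  rank(A − (6)·I) = 3, so dim ker(A − (6)·I) = n − 3 = 1

Summary:
  λ = 4: algebraic multiplicity = 1, geometric multiplicity = 1
  λ = 6: algebraic multiplicity = 3, geometric multiplicity = 1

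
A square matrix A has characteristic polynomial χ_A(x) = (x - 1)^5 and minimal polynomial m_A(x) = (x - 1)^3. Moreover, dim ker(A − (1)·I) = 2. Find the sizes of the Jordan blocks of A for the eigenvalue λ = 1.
Block sizes for λ = 1: [3, 2]

Step 1 — from the characteristic polynomial, algebraic multiplicity of λ = 1 is 5. From dim ker(A − (1)·I) = 2, there are exactly 2 Jordan blocks for λ = 1.
Step 2 — from the minimal polynomial, the factor (x − 1)^3 tells us the largest block for λ = 1 has size 3.
Step 3 — with total size 5, 2 blocks, and largest block 3, the block sizes (in nonincreasing order) are [3, 2].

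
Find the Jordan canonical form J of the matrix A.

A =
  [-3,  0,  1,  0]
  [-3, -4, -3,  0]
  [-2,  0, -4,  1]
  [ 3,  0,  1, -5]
J_3(-4) ⊕ J_1(-4)

The characteristic polynomial is
  det(x·I − A) = x^4 + 16*x^3 + 96*x^2 + 256*x + 256 = (x + 4)^4

Eigenvalues and multiplicities (the geometric multiplicity of λ is n − rank(A − λI), which equals the number of Jordan blocks for λ):
  λ = -4: algebraic multiplicity = 4, geometric multiplicity = 2

Determining the block sizes for each eigenvalue:
  λ = -4: with am = 4 and gm = 2, the partition is not yet determined (e.g. several partitions of 4 into 2 parts exist). Let N = A − (-4)·I. Computing rank(N^1) = 2, rank(N^2) = 1, rank(N^3) = 0; the number of blocks of size ≥ j is rank(N^{j−1}) − rank(N^j), giving [2, 1, 1]. So we have 1 block(s) of size 3, 1 block(s) of size 1 → block sizes [3, 1]

Assembling the blocks gives a Jordan form
J =
  [-4,  1,  0,  0]
  [ 0, -4,  1,  0]
  [ 0,  0, -4,  0]
  [ 0,  0,  0, -4]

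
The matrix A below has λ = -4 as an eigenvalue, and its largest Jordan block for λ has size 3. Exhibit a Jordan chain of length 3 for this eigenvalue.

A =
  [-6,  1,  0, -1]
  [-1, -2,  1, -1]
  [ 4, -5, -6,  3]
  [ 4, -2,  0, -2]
A Jordan chain for λ = -4 of length 3:
v_1 = (-1, 0, 1, 2)ᵀ
v_2 = (-2, -1, 4, 4)ᵀ
v_3 = (1, 0, 0, 0)ᵀ

Let N = A − (-4)·I. We want v_3 with N^3 v_3 = 0 but N^2 v_3 ≠ 0; then v_{j-1} := N · v_j for j = 3, …, 2.

Pick v_3 = (1, 0, 0, 0)ᵀ.
Then v_2 = N · v_3 = (-2, -1, 4, 4)ᵀ.
Then v_1 = N · v_2 = (-1, 0, 1, 2)ᵀ.

Sanity check: (A − (-4)·I) v_1 = (0, 0, 0, 0)ᵀ = 0. ✓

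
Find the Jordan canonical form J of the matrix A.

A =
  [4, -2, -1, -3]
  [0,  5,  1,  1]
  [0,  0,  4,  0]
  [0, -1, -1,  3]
J_3(4) ⊕ J_1(4)

The characteristic polynomial is
  det(x·I − A) = x^4 - 16*x^3 + 96*x^2 - 256*x + 256 = (x - 4)^4

Eigenvalues and multiplicities (the geometric multiplicity of λ is n − rank(A − λI), which equals the number of Jordan blocks for λ):
  λ = 4: algebraic multiplicity = 4, geometric multiplicity = 2

Determining the block sizes for each eigenvalue:
  λ = 4: with am = 4 and gm = 2, the partition is not yet determined (e.g. several partitions of 4 into 2 parts exist). Let N = A − (4)·I. Computing rank(N^1) = 2, rank(N^2) = 1, rank(N^3) = 0; the number of blocks of size ≥ j is rank(N^{j−1}) − rank(N^j), giving [2, 1, 1]. So we have 1 block(s) of size 3, 1 block(s) of size 1 → block sizes [3, 1]

Assembling the blocks gives a Jordan form
J =
  [4, 1, 0, 0]
  [0, 4, 1, 0]
  [0, 0, 4, 0]
  [0, 0, 0, 4]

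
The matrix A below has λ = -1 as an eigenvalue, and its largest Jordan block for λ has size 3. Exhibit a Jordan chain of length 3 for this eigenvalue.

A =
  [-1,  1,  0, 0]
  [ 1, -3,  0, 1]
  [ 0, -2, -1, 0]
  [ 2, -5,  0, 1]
A Jordan chain for λ = -1 of length 3:
v_1 = (1, 0, -2, -1)ᵀ
v_2 = (0, 1, 0, 2)ᵀ
v_3 = (1, 0, 0, 0)ᵀ

Let N = A − (-1)·I. We want v_3 with N^3 v_3 = 0 but N^2 v_3 ≠ 0; then v_{j-1} := N · v_j for j = 3, …, 2.

Pick v_3 = (1, 0, 0, 0)ᵀ.
Then v_2 = N · v_3 = (0, 1, 0, 2)ᵀ.
Then v_1 = N · v_2 = (1, 0, -2, -1)ᵀ.

Sanity check: (A − (-1)·I) v_1 = (0, 0, 0, 0)ᵀ = 0. ✓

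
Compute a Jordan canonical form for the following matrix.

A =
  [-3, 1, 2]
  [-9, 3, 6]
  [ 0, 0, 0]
J_2(0) ⊕ J_1(0)

The characteristic polynomial is
  det(x·I − A) = x^3

Eigenvalues and multiplicities (the geometric multiplicity of λ is n − rank(A − λI), which equals the number of Jordan blocks for λ):
  λ = 0: algebraic multiplicity = 3, geometric multiplicity = 2

Determining the block sizes for each eigenvalue:
  λ = 0: 2 blocks summing to 3 forces exactly one block of size 2 and the rest size 1 → block sizes [2, 1]

Assembling the blocks gives a Jordan form
J =
  [0, 1, 0]
  [0, 0, 0]
  [0, 0, 0]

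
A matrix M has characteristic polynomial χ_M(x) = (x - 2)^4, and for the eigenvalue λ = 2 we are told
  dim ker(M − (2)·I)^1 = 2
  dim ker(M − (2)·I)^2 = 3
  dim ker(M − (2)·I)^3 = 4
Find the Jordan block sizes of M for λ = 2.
Block sizes for λ = 2: [3, 1]

From the dimensions of kernels of powers, the number of Jordan blocks of size at least j is d_j − d_{j−1} where d_j = dim ker(N^j) (with d_0 = 0). Computing the differences gives [2, 1, 1].
The number of blocks of size exactly k is (#blocks of size ≥ k) − (#blocks of size ≥ k + 1), so the partition is: 1 block(s) of size 1, 1 block(s) of size 3.
In nonincreasing order the block sizes are [3, 1].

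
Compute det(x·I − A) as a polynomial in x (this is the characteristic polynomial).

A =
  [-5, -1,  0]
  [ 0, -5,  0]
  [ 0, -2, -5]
x^3 + 15*x^2 + 75*x + 125

Expanding det(x·I − A) (e.g. by cofactor expansion or by noting that A is similar to its Jordan form J, which has the same characteristic polynomial as A) gives
  χ_A(x) = x^3 + 15*x^2 + 75*x + 125
which factors as (x + 5)^3. The eigenvalues (with algebraic multiplicities) are λ = -5 with multiplicity 3.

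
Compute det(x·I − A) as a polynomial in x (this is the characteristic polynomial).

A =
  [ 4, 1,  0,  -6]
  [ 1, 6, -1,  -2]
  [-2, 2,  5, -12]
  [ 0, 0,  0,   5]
x^4 - 20*x^3 + 150*x^2 - 500*x + 625

Expanding det(x·I − A) (e.g. by cofactor expansion or by noting that A is similar to its Jordan form J, which has the same characteristic polynomial as A) gives
  χ_A(x) = x^4 - 20*x^3 + 150*x^2 - 500*x + 625
which factors as (x - 5)^4. The eigenvalues (with algebraic multiplicities) are λ = 5 with multiplicity 4.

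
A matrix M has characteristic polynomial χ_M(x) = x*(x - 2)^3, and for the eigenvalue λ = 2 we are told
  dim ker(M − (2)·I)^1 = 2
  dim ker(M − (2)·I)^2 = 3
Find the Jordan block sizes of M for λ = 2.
Block sizes for λ = 2: [2, 1]

From the dimensions of kernels of powers, the number of Jordan blocks of size at least j is d_j − d_{j−1} where d_j = dim ker(N^j) (with d_0 = 0). Computing the differences gives [2, 1].
The number of blocks of size exactly k is (#blocks of size ≥ k) − (#blocks of size ≥ k + 1), so the partition is: 1 block(s) of size 1, 1 block(s) of size 2.
In nonincreasing order the block sizes are [2, 1].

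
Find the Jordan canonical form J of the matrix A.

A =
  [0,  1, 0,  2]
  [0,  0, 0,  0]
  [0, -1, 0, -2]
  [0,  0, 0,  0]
J_2(0) ⊕ J_1(0) ⊕ J_1(0)

The characteristic polynomial is
  det(x·I − A) = x^4

Eigenvalues and multiplicities (the geometric multiplicity of λ is n − rank(A − λI), which equals the number of Jordan blocks for λ):
  λ = 0: algebraic multiplicity = 4, geometric multiplicity = 3

Determining the block sizes for each eigenvalue:
  λ = 0: 3 blocks summing to 4 forces exactly one block of size 2 and the rest size 1 → block sizes [2, 1, 1]

Assembling the blocks gives a Jordan form
J =
  [0, 1, 0, 0]
  [0, 0, 0, 0]
  [0, 0, 0, 0]
  [0, 0, 0, 0]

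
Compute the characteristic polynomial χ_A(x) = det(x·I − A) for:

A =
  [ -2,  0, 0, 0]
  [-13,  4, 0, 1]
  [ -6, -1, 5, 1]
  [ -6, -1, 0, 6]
x^4 - 13*x^3 + 45*x^2 + 25*x - 250

Expanding det(x·I − A) (e.g. by cofactor expansion or by noting that A is similar to its Jordan form J, which has the same characteristic polynomial as A) gives
  χ_A(x) = x^4 - 13*x^3 + 45*x^2 + 25*x - 250
which factors as (x - 5)^3*(x + 2). The eigenvalues (with algebraic multiplicities) are λ = -2 with multiplicity 1, λ = 5 with multiplicity 3.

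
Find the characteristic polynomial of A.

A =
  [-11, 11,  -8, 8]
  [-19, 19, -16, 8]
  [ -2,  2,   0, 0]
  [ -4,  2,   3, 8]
x^4 - 16*x^3 + 96*x^2 - 256*x + 256

Expanding det(x·I − A) (e.g. by cofactor expansion or by noting that A is similar to its Jordan form J, which has the same characteristic polynomial as A) gives
  χ_A(x) = x^4 - 16*x^3 + 96*x^2 - 256*x + 256
which factors as (x - 4)^4. The eigenvalues (with algebraic multiplicities) are λ = 4 with multiplicity 4.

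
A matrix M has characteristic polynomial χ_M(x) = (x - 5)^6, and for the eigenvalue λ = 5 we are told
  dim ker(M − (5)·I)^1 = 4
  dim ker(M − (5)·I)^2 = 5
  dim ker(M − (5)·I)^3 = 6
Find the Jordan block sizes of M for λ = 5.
Block sizes for λ = 5: [3, 1, 1, 1]

From the dimensions of kernels of powers, the number of Jordan blocks of size at least j is d_j − d_{j−1} where d_j = dim ker(N^j) (with d_0 = 0). Computing the differences gives [4, 1, 1].
The number of blocks of size exactly k is (#blocks of size ≥ k) − (#blocks of size ≥ k + 1), so the partition is: 3 block(s) of size 1, 1 block(s) of size 3.
In nonincreasing order the block sizes are [3, 1, 1, 1].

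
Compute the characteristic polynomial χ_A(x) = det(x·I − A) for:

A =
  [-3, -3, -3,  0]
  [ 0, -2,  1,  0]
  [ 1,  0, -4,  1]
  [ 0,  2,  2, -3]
x^4 + 12*x^3 + 54*x^2 + 108*x + 81

Expanding det(x·I − A) (e.g. by cofactor expansion or by noting that A is similar to its Jordan form J, which has the same characteristic polynomial as A) gives
  χ_A(x) = x^4 + 12*x^3 + 54*x^2 + 108*x + 81
which factors as (x + 3)^4. The eigenvalues (with algebraic multiplicities) are λ = -3 with multiplicity 4.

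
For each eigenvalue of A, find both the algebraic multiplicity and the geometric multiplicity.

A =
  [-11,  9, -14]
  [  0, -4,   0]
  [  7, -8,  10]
λ = -4: alg = 2, geom = 1; λ = 3: alg = 1, geom = 1

Step 1 — factor the characteristic polynomial to read off the algebraic multiplicities:
  χ_A(x) = (x - 3)*(x + 4)^2

Step 2 — compute geometric multiplicities via the rank-nullity identity g(λ) = n − rank(A − λI):
  rank(A − (-4)·I) = 2, so dim ker(A − (-4)·I) = n − 2 = 1
  rank(A − (3)·I) = 2, so dim ker(A − (3)·I) = n − 2 = 1

Summary:
  λ = -4: algebraic multiplicity = 2, geometric multiplicity = 1
  λ = 3: algebraic multiplicity = 1, geometric multiplicity = 1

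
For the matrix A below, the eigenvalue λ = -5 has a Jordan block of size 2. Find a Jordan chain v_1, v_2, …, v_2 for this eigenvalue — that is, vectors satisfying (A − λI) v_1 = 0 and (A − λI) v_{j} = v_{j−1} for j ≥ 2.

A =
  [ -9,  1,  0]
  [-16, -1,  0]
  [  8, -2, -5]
A Jordan chain for λ = -5 of length 2:
v_1 = (-4, -16, 8)ᵀ
v_2 = (1, 0, 0)ᵀ

Let N = A − (-5)·I. We want v_2 with N^2 v_2 = 0 but N^1 v_2 ≠ 0; then v_{j-1} := N · v_j for j = 2, …, 2.

Pick v_2 = (1, 0, 0)ᵀ.
Then v_1 = N · v_2 = (-4, -16, 8)ᵀ.

Sanity check: (A − (-5)·I) v_1 = (0, 0, 0)ᵀ = 0. ✓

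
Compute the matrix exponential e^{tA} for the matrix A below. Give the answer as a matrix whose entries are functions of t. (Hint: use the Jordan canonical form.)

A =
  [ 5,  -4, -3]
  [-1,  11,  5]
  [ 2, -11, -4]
e^{tA} =
  [-t^2*exp(4*t)/2 + t*exp(4*t) + exp(4*t), t^2*exp(4*t)/2 - 4*t*exp(4*t), t^2*exp(4*t)/2 - 3*t*exp(4*t)]
  [t^2*exp(4*t) - t*exp(4*t), -t^2*exp(4*t) + 7*t*exp(4*t) + exp(4*t), -t^2*exp(4*t) + 5*t*exp(4*t)]
  [-3*t^2*exp(4*t)/2 + 2*t*exp(4*t), 3*t^2*exp(4*t)/2 - 11*t*exp(4*t), 3*t^2*exp(4*t)/2 - 8*t*exp(4*t) + exp(4*t)]

Strategy: write A = P · J · P⁻¹ where J is a Jordan canonical form, so e^{tA} = P · e^{tJ} · P⁻¹, and e^{tJ} can be computed block-by-block.

A has Jordan form
J =
  [4, 1, 0]
  [0, 4, 1]
  [0, 0, 4]
(up to reordering of blocks).

Per-block formulas:
  For a 3×3 Jordan block J_3(4): exp(t · J_3(4)) = e^(4t)·(I + t·N + (t^2/2)·N^2), where N is the 3×3 nilpotent shift.

After assembling e^{tJ} and conjugating by P, we get:

e^{tA} =
  [-t^2*exp(4*t)/2 + t*exp(4*t) + exp(4*t), t^2*exp(4*t)/2 - 4*t*exp(4*t), t^2*exp(4*t)/2 - 3*t*exp(4*t)]
  [t^2*exp(4*t) - t*exp(4*t), -t^2*exp(4*t) + 7*t*exp(4*t) + exp(4*t), -t^2*exp(4*t) + 5*t*exp(4*t)]
  [-3*t^2*exp(4*t)/2 + 2*t*exp(4*t), 3*t^2*exp(4*t)/2 - 11*t*exp(4*t), 3*t^2*exp(4*t)/2 - 8*t*exp(4*t) + exp(4*t)]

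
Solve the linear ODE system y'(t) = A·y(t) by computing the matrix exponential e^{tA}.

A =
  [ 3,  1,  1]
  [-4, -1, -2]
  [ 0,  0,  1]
e^{tA} =
  [2*t*exp(t) + exp(t), t*exp(t), t*exp(t)]
  [-4*t*exp(t), -2*t*exp(t) + exp(t), -2*t*exp(t)]
  [0, 0, exp(t)]

Strategy: write A = P · J · P⁻¹ where J is a Jordan canonical form, so e^{tA} = P · e^{tJ} · P⁻¹, and e^{tJ} can be computed block-by-block.

A has Jordan form
J =
  [1, 1, 0]
  [0, 1, 0]
  [0, 0, 1]
(up to reordering of blocks).

Per-block formulas:
  For a 1×1 block at λ = 1: exp(t · [1]) = [e^(1t)].
  For a 2×2 Jordan block J_2(1): exp(t · J_2(1)) = e^(1t)·(I + t·N), where N is the 2×2 nilpotent shift.

After assembling e^{tJ} and conjugating by P, we get:

e^{tA} =
  [2*t*exp(t) + exp(t), t*exp(t), t*exp(t)]
  [-4*t*exp(t), -2*t*exp(t) + exp(t), -2*t*exp(t)]
  [0, 0, exp(t)]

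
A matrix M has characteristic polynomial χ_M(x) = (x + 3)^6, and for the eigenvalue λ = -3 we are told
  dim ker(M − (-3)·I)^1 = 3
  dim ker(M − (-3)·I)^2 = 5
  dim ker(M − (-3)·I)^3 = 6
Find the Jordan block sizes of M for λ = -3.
Block sizes for λ = -3: [3, 2, 1]

From the dimensions of kernels of powers, the number of Jordan blocks of size at least j is d_j − d_{j−1} where d_j = dim ker(N^j) (with d_0 = 0). Computing the differences gives [3, 2, 1].
The number of blocks of size exactly k is (#blocks of size ≥ k) − (#blocks of size ≥ k + 1), so the partition is: 1 block(s) of size 1, 1 block(s) of size 2, 1 block(s) of size 3.
In nonincreasing order the block sizes are [3, 2, 1].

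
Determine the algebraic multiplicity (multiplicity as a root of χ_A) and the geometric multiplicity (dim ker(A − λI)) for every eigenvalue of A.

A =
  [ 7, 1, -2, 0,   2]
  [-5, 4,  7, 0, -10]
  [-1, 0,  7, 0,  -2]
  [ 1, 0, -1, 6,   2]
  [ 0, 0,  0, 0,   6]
λ = 6: alg = 5, geom = 3

Step 1 — factor the characteristic polynomial to read off the algebraic multiplicities:
  χ_A(x) = (x - 6)^5

Step 2 — compute geometric multiplicities via the rank-nullity identity g(λ) = n − rank(A − λI):
  rank(A − (6)·I) = 2, so dim ker(A − (6)·I) = n − 2 = 3

Summary:
  λ = 6: algebraic multiplicity = 5, geometric multiplicity = 3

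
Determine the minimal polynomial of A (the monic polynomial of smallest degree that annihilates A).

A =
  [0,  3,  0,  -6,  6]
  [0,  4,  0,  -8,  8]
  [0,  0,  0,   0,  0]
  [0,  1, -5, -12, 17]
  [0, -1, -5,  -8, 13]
x^3 - 5*x^2

The characteristic polynomial is χ_A(x) = x^4*(x - 5), so the eigenvalues are known. The minimal polynomial is
  m_A(x) = Π_λ (x − λ)^{k_λ}
where k_λ is the size of the *largest* Jordan block for λ (equivalently, the smallest k with (A − λI)^k v = 0 for every generalised eigenvector v of λ).

  λ = 0: largest Jordan block has size 2, contributing (x − 0)^2
  λ = 5: largest Jordan block has size 1, contributing (x − 5)

So m_A(x) = x^2*(x - 5) = x^3 - 5*x^2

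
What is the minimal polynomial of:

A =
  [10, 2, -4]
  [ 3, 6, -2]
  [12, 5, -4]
x^3 - 12*x^2 + 48*x - 64

The characteristic polynomial is χ_A(x) = (x - 4)^3, so the eigenvalues are known. The minimal polynomial is
  m_A(x) = Π_λ (x − λ)^{k_λ}
where k_λ is the size of the *largest* Jordan block for λ (equivalently, the smallest k with (A − λI)^k v = 0 for every generalised eigenvector v of λ).

  λ = 4: largest Jordan block has size 3, contributing (x − 4)^3

So m_A(x) = (x - 4)^3 = x^3 - 12*x^2 + 48*x - 64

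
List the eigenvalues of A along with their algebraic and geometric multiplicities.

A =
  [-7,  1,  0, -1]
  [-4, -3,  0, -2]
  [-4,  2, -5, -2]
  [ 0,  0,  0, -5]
λ = -5: alg = 4, geom = 3

Step 1 — factor the characteristic polynomial to read off the algebraic multiplicities:
  χ_A(x) = (x + 5)^4

Step 2 — compute geometric multiplicities via the rank-nullity identity g(λ) = n − rank(A − λI):
  rank(A − (-5)·I) = 1, so dim ker(A − (-5)·I) = n − 1 = 3

Summary:
  λ = -5: algebraic multiplicity = 4, geometric multiplicity = 3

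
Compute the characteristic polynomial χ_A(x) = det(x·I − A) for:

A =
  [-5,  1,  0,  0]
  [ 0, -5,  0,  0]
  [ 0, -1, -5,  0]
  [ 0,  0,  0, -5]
x^4 + 20*x^3 + 150*x^2 + 500*x + 625

Expanding det(x·I − A) (e.g. by cofactor expansion or by noting that A is similar to its Jordan form J, which has the same characteristic polynomial as A) gives
  χ_A(x) = x^4 + 20*x^3 + 150*x^2 + 500*x + 625
which factors as (x + 5)^4. The eigenvalues (with algebraic multiplicities) are λ = -5 with multiplicity 4.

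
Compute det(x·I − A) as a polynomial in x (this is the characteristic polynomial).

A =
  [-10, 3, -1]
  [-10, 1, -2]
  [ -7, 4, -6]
x^3 + 15*x^2 + 75*x + 125

Expanding det(x·I − A) (e.g. by cofactor expansion or by noting that A is similar to its Jordan form J, which has the same characteristic polynomial as A) gives
  χ_A(x) = x^3 + 15*x^2 + 75*x + 125
which factors as (x + 5)^3. The eigenvalues (with algebraic multiplicities) are λ = -5 with multiplicity 3.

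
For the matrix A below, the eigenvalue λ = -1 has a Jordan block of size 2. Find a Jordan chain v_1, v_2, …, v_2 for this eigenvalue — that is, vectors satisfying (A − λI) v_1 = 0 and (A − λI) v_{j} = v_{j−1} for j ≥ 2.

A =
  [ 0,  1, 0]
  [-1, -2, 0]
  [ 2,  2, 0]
A Jordan chain for λ = -1 of length 2:
v_1 = (1, -1, 0)ᵀ
v_2 = (1, 0, -2)ᵀ

Let N = A − (-1)·I. We want v_2 with N^2 v_2 = 0 but N^1 v_2 ≠ 0; then v_{j-1} := N · v_j for j = 2, …, 2.

Pick v_2 = (1, 0, -2)ᵀ.
Then v_1 = N · v_2 = (1, -1, 0)ᵀ.

Sanity check: (A − (-1)·I) v_1 = (0, 0, 0)ᵀ = 0. ✓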